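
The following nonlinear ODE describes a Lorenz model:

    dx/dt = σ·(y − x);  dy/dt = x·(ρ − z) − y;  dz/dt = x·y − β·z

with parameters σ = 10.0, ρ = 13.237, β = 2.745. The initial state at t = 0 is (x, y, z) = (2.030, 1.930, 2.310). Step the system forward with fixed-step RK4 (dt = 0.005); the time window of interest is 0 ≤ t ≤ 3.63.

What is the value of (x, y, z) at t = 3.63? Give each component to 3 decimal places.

(x, y, z) = (4.623, 4.093, 12.201)

t=0.000: state=(2.030, 1.930, 2.310)
step 1 (dt=0.005): k1=(-1.000, 20.252, -2.423), k2=(-0.469, 20.186, -2.309), k3=(-0.484, 20.200, -2.307), k4=(0.034, 20.148, -2.191); state += dt/6·(k1+2k2+2k3+k4)
t=0.005: state=(2.028, 2.031, 2.298)
t=0.010: state=(2.030, 2.132, 2.288)
t=0.015: state=(2.038, 2.232, 2.279)
continuing one RK4 step at a time; state shown every 40 steps (Δt=0.2):
t=0.200: state=(4.714, 7.295, 3.669)
t=0.400: state=(10.239, 11.179, 15.509)
t=0.600: state=(5.178, 1.706, 16.658)
t=0.800: state=(1.601, 1.145, 10.082)
t=1.000: state=(1.873, 2.479, 6.259)
t=1.200: state=(4.205, 6.049, 5.605)
t=1.400: state=(8.599, 10.232, 12.454)
t=1.600: state=(6.794, 4.101, 16.814)
t=1.800: state=(3.044, 2.300, 11.551)
t=2.000: state=(3.150, 3.847, 7.994)
t=2.200: state=(5.638, 7.343, 8.486)
t=2.400: state=(8.159, 8.190, 14.463)
t=2.600: state=(5.603, 3.912, 14.694)
t=2.800: state=(3.726, 3.579, 10.780)
t=3.000: state=(4.629, 5.588, 9.071)
t=3.200: state=(6.904, 7.866, 11.631)
t=3.400: state=(6.908, 5.940, 14.708)
t=3.600: state=(4.809, 4.101, 12.646)
t=3.630: state=(4.623, 4.093, 12.201)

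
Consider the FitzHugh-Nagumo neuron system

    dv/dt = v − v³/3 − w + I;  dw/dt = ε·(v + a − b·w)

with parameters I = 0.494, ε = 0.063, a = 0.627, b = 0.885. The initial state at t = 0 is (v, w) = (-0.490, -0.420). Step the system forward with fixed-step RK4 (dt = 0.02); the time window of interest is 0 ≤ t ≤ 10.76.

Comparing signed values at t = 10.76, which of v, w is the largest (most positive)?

largest component: v

t=0.000: state=(-0.490, -0.420)
step 1 (dt=0.02): k1=(0.463, 0.032), k2=(0.466, 0.032), k3=(0.466, 0.032), k4=(0.470, 0.033); state += dt/6·(k1+2k2+2k3+k4)
t=0.020: state=(-0.481, -0.419)
t=0.040: state=(-0.471, -0.419)
t=0.060: state=(-0.462, -0.418)
continuing one RK4 step at a time; state shown every 25 steps (Δt=0.5):
t=0.500: state=(-0.208, -0.400)
t=1.000: state=(0.229, -0.370)
t=1.500: state=(0.884, -0.323)
t=2.000: state=(1.556, -0.256)
t=2.500: state=(1.884, -0.176)
t=3.000: state=(1.959, -0.091)
t=3.500: state=(1.956, -0.008)
t=4.000: state=(1.933, 0.072)
t=4.500: state=(1.906, 0.149)
t=5.000: state=(1.877, 0.223)
t=5.500: state=(1.849, 0.294)
t=6.000: state=(1.820, 0.363)
t=6.500: state=(1.791, 0.428)
t=7.000: state=(1.762, 0.491)
t=7.500: state=(1.733, 0.551)
t=8.000: state=(1.703, 0.609)
t=8.500: state=(1.674, 0.664)
t=9.000: state=(1.644, 0.717)
t=9.500: state=(1.614, 0.767)
t=10.000: state=(1.583, 0.815)
t=10.500: state=(1.553, 0.861)
t=10.760: state=(1.536, 0.884)
compare at T: v=1.536, w=0.884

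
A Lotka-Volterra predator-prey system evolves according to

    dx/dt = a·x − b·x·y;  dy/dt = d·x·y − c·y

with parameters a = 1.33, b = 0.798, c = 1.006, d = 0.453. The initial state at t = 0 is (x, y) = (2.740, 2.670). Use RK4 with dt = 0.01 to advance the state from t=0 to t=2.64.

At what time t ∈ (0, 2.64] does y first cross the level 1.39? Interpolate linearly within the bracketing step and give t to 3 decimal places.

t=0.000: state=(2.740, 2.670)
step 1 (dt=0.01): k1=(-2.194, 0.628), k2=(-2.192, 0.615), k3=(-2.192, 0.615), k4=(-2.190, 0.603); state += dt/6·(k1+2k2+2k3+k4)
t=0.010: state=(2.718, 2.676)
t=0.020: state=(2.696, 2.682)
t=0.030: state=(2.674, 2.688)
continuing one RK4 step at a time; state shown every 10 steps (Δt=0.1):
t=0.100: state=(2.524, 2.720)
t=0.200: state=(2.318, 2.745)
t=0.300: state=(2.126, 2.745)
t=0.400: state=(1.952, 2.722)
t=0.500: state=(1.798, 2.680)
t=0.600: state=(1.662, 2.620)
t=0.700: state=(1.544, 2.548)
t=0.800: state=(1.444, 2.465)
t=0.900: state=(1.360, 2.375)
t=1.000: state=(1.290, 2.281)
t=1.100: state=(1.233, 2.184)
t=1.200: state=(1.188, 2.086)
t=1.300: state=(1.153, 1.989)
t=1.400: state=(1.128, 1.894)
t=1.500: state=(1.112, 1.802)
t=1.600: state=(1.104, 1.713)
t=1.700: state=(1.104, 1.628)
t=1.800: state=(1.111, 1.548)
t=1.900: state=(1.125, 1.473)
t=2.000: state=(1.145, 1.402)
t=2.010: state=(1.148, 1.395)
next step: t=2.020: state=(1.150, 1.388) — y has crossed 1.39
linear interpolation between t=2.010 (1.39525) and t=2.020 (1.38849) → t≈2.018

t = 2.018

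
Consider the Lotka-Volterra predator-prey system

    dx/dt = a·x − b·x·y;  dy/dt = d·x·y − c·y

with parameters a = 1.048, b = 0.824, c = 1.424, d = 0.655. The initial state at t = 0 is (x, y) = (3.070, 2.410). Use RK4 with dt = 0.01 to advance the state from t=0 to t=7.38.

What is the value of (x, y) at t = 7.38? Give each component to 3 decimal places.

t=0.000: state=(3.070, 2.410)
step 1 (dt=0.01): k1=(-2.879, 1.414), k2=(-2.883, 1.396), k3=(-2.883, 1.396), k4=(-2.887, 1.377); state += dt/6·(k1+2k2+2k3+k4)
t=0.010: state=(3.041, 2.424)
t=0.020: state=(3.012, 2.438)
t=0.030: state=(2.983, 2.451)
continuing one RK4 step at a time; state shown every 25 steps (Δt=0.25):
t=0.250: state=(2.362, 2.632)
t=0.500: state=(1.787, 2.583)
t=0.750: state=(1.395, 2.342)
t=1.000: state=(1.156, 2.018)
t=1.250: state=(1.026, 1.688)
t=1.500: state=(0.972, 1.391)
t=1.750: state=(0.974, 1.142)
t=2.000: state=(1.022, 0.941)
t=2.250: state=(1.112, 0.785)
t=2.500: state=(1.246, 0.666)
t=2.750: state=(1.424, 0.581)
t=3.000: state=(1.653, 0.523)
t=3.250: state=(1.936, 0.491)
t=3.500: state=(2.276, 0.485)
t=3.750: state=(2.671, 0.509)
t=4.000: state=(3.108, 0.572)
t=4.250: state=(3.550, 0.692)
t=4.500: state=(3.925, 0.895)
t=4.750: state=(4.114, 1.215)
t=5.000: state=(3.983, 1.660)
t=5.250: state=(3.494, 2.153)
t=5.500: state=(2.793, 2.527)
t=5.750: state=(2.121, 2.642)
t=6.000: state=(1.616, 2.507)
t=6.250: state=(1.288, 2.223)
t=6.500: state=(1.096, 1.890)
t=6.750: state=(0.998, 1.569)
t=7.000: state=(0.967, 1.290)
t=7.250: state=(0.987, 1.060)
t=7.380: state=(1.015, 0.959)

(x, y) = (1.015, 0.959)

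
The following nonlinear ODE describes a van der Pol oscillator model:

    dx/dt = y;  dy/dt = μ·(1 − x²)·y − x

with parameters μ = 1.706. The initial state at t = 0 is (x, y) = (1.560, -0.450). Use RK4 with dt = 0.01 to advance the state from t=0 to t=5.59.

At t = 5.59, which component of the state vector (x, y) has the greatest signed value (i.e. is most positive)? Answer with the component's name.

t=0.000: state=(1.560, -0.450)
step 1 (dt=0.01): k1=(-0.450, -0.459), k2=(-0.452, -0.457), k3=(-0.452, -0.457), k4=(-0.455, -0.455); state += dt/6·(k1+2k2+2k3+k4)
t=0.010: state=(1.555, -0.455)
t=0.020: state=(1.551, -0.459)
t=0.030: state=(1.546, -0.464)
continuing one RK4 step at a time; state shown every 20 steps (Δt=0.2):
t=0.200: state=(1.461, -0.536)
t=0.400: state=(1.345, -0.625)
t=0.600: state=(1.210, -0.735)
t=0.800: state=(1.049, -0.885)
t=1.000: state=(0.851, -1.107)
t=1.200: state=(0.597, -1.457)
t=1.400: state=(0.254, -2.017)
t=1.600: state=(-0.227, -2.828)
t=1.800: state=(-0.867, -3.448)
t=2.000: state=(-1.511, -2.715)
t=2.200: state=(-1.893, -1.126)
t=2.400: state=(-2.010, -0.174)
t=2.600: state=(-2.002, 0.189)
t=2.800: state=(-1.949, 0.322)
t=3.000: state=(-1.878, 0.382)
t=3.200: state=(-1.797, 0.423)
t=3.400: state=(-1.709, 0.461)
t=3.600: state=(-1.612, 0.504)
t=3.800: state=(-1.507, 0.557)
t=4.000: state=(-1.388, 0.626)
t=4.200: state=(-1.254, 0.720)
t=4.400: state=(-1.098, 0.853)
t=4.600: state=(-0.909, 1.051)
t=4.800: state=(-0.670, 1.361)
t=5.000: state=(-0.352, 1.862)
t=5.200: state=(0.092, 2.623)
t=5.400: state=(0.700, 3.388)
t=5.590: state=(1.342, 3.110)
compare at T: x=1.342, y=3.110

largest component: y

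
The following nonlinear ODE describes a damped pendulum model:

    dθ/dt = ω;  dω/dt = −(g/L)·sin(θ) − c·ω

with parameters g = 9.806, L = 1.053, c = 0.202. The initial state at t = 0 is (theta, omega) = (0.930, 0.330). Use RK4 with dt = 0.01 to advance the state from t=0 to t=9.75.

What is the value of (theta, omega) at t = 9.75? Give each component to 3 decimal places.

t=0.000: state=(0.930, 0.330)
step 1 (dt=0.01): k1=(0.330, -7.532), k2=(0.292, -7.533), k3=(0.292, -7.532), k4=(0.255, -7.533); state += dt/6·(k1+2k2+2k3+k4)
t=0.010: state=(0.933, 0.255)
t=0.020: state=(0.935, 0.179)
t=0.030: state=(0.937, 0.104)
continuing one RK4 step at a time; state shown every 50 steps (Δt=0.5):
t=0.500: state=(0.261, -2.541)
t=1.000: state=(-0.780, -0.876)
t=1.500: state=(-0.404, 2.093)
t=2.000: state=(0.623, 1.230)
t=2.500: state=(0.482, -1.649)
t=3.000: state=(-0.474, -1.428)
t=3.500: state=(-0.515, 1.244)
t=4.000: state=(0.343, 1.509)
t=4.500: state=(0.518, -0.891)
t=5.000: state=(-0.232, -1.508)
t=5.500: state=(-0.500, 0.593)
t=6.000: state=(0.140, 1.450)
t=6.500: state=(0.470, -0.346)
t=7.000: state=(-0.065, -1.359)
t=7.500: state=(-0.432, 0.146)
t=8.000: state=(0.006, 1.247)
t=8.500: state=(0.391, 0.014)
t=9.000: state=(0.039, -1.126)
t=9.500: state=(-0.349, -0.138)
t=9.750: state=(-0.286, 0.611)

(theta, omega) = (-0.286, 0.611)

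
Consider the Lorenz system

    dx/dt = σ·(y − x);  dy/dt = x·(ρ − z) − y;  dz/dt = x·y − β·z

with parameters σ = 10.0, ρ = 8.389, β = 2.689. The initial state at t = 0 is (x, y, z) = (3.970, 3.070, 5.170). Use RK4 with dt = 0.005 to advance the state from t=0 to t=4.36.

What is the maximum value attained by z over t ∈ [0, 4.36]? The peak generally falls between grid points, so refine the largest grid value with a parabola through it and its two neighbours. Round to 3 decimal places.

t=0.000: state=(3.970, 3.070, 5.170)
step 1 (dt=0.005): k1=(-9.000, 9.709, -1.714), k2=(-8.532, 9.630, -1.676), k3=(-8.546, 9.633, -1.673), k4=(-8.091, 9.557, -1.634); state += dt/6·(k1+2k2+2k3+k4)
t=0.005: state=(3.927, 3.118, 5.162)
t=0.010: state=(3.889, 3.166, 5.154)
t=0.015: state=(3.855, 3.212, 5.146)
continuing one RK4 step at a time; state shown every 40 steps (Δt=0.2):
t=0.200: state=(4.165, 4.748, 5.417)
t=0.400: state=(5.323, 5.722, 7.211)
t=0.600: state=(5.304, 4.904, 8.769)
t=0.800: state=(4.268, 3.789, 8.244)
t=1.000: state=(3.717, 3.657, 7.010)
t=1.200: state=(3.953, 4.214, 6.398)
t=1.400: state=(4.581, 4.890, 6.795)
t=1.600: state=(4.952, 4.975, 7.710)
t=1.800: state=(4.689, 4.452, 8.040)
t=2.000: state=(4.243, 4.081, 7.586)
t=2.200: state=(4.125, 4.167, 7.055)
t=2.400: state=(4.348, 4.504, 6.962)
t=2.600: state=(4.627, 4.722, 7.309)
t=2.800: state=(4.665, 4.610, 7.656)
t=3.000: state=(4.474, 4.364, 7.634)
t=3.200: state=(4.314, 4.277, 7.367)
t=3.400: state=(4.335, 4.387, 7.187)
t=3.600: state=(4.471, 4.541, 7.248)
t=3.800: state=(4.561, 4.574, 7.437)
t=4.000: state=(4.522, 4.478, 7.530)
t=4.200: state=(4.426, 4.385, 7.455)
t=4.360: state=(4.386, 4.379, 7.352)
largest grid value and its neighbours: z(0.635)=8.81627, z(0.640)=8.81700, z(0.645)=8.81627
parabola through these three points peaks at t≈0.640 with z≈8.81700

max z = 8.817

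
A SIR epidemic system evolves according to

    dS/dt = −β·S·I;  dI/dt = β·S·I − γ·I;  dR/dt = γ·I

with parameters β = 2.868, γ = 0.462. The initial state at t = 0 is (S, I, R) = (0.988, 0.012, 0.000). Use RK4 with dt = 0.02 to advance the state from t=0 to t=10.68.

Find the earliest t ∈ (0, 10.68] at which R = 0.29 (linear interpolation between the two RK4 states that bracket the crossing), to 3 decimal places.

t = 2.581

t=0.000: state=(0.988, 0.012, 0.000)
step 1 (dt=0.02): k1=(-0.034, 0.028, 0.006), k2=(-0.035, 0.029, 0.006), k3=(-0.035, 0.029, 0.006), k4=(-0.036, 0.030, 0.006); state += dt/6·(k1+2k2+2k3+k4)
t=0.020: state=(0.987, 0.013, 0.000)
t=0.040: state=(0.987, 0.013, 0.000)
t=0.060: state=(0.986, 0.014, 0.000)
continuing one RK4 step at a time; state shown every 25 steps (Δt=0.5):
t=0.500: state=(0.956, 0.039, 0.005)
t=1.000: state=(0.864, 0.114, 0.022)
t=1.500: state=(0.661, 0.274, 0.065)
t=2.000: state=(0.388, 0.462, 0.151)
t=2.500: state=(0.185, 0.545, 0.270)
t=2.580: state=(0.164, 0.547, 0.290)
next step: t=2.600: state=(0.159, 0.547, 0.295) — R has crossed 0.29
linear interpolation between t=2.580 (0.28971) and t=2.600 (0.29476) → t≈2.581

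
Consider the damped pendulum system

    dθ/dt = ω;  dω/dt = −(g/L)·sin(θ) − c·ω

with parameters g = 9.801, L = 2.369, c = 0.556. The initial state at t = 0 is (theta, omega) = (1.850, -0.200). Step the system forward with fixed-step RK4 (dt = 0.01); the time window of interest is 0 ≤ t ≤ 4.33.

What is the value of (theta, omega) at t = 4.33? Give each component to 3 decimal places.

t=0.000: state=(1.850, -0.200)
step 1 (dt=0.01): k1=(-0.200, -3.866), k2=(-0.219, -3.856), k3=(-0.219, -3.856), k4=(-0.239, -3.847); state += dt/6·(k1+2k2+2k3+k4)
t=0.010: state=(1.848, -0.239)
t=0.020: state=(1.845, -0.277)
t=0.030: state=(1.842, -0.315)
continuing one RK4 step at a time; state shown every 20 steps (Δt=0.2):
t=0.200: state=(1.735, -0.940)
t=0.400: state=(1.478, -1.622)
t=0.600: state=(1.093, -2.199)
t=0.800: state=(0.613, -2.553)
t=1.000: state=(0.096, -2.549)
t=1.200: state=(-0.381, -2.162)
t=1.400: state=(-0.751, -1.508)
t=1.600: state=(-0.977, -0.748)
t=1.800: state=(-1.051, 0.001)
t=2.000: state=(-0.982, 0.671)
t=2.200: state=(-0.791, 1.210)
t=2.400: state=(-0.511, 1.557)
t=2.600: state=(-0.185, 1.658)
t=2.800: state=(0.135, 1.499)
t=3.000: state=(0.401, 1.128)
t=3.200: state=(0.578, 0.635)
t=3.400: state=(0.652, 0.110)
t=3.600: state=(0.625, -0.373)
t=3.800: state=(0.510, -0.758)
t=4.000: state=(0.331, -0.999)
t=4.200: state=(0.122, -1.069)
t=4.330: state=(-0.015, -1.021)

(theta, omega) = (-0.015, -1.021)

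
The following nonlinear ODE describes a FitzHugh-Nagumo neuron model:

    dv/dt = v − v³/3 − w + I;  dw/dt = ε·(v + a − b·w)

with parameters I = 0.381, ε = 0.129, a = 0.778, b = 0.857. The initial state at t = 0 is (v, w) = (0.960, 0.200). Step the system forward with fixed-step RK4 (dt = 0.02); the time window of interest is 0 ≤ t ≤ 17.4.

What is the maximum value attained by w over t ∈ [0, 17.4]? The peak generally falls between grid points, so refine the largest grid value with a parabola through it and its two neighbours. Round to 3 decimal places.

max w = 1.369

t=0.000: state=(0.960, 0.200)
step 1 (dt=0.02): k1=(0.846, 0.202), k2=(0.845, 0.203), k3=(0.845, 0.203), k4=(0.843, 0.204); state += dt/6·(k1+2k2+2k3+k4)
t=0.020: state=(0.977, 0.204)
t=0.040: state=(0.994, 0.208)
t=0.060: state=(1.010, 0.212)
continuing one RK4 step at a time; state shown every 50 steps (Δt=1):
t=1.000: state=(1.550, 0.435)
t=2.000: state=(1.603, 0.680)
t=3.000: state=(1.495, 0.893)
t=4.000: state=(1.350, 1.069)
t=5.000: state=(1.177, 1.206)
t=6.000: state=(0.956, 1.306)
t=7.000: state=(0.622, 1.362)
t=8.000: state=(-0.054, 1.354)
t=9.000: state=(-1.441, 1.219)
t=10.000: state=(-1.958, 0.965)
t=11.000: state=(-1.912, 0.722)
t=12.000: state=(-1.831, 0.513)
t=13.000: state=(-1.749, 0.335)
t=14.000: state=(-1.670, 0.187)
t=15.000: state=(-1.594, 0.063)
t=16.000: state=(-1.521, -0.039)
t=17.000: state=(-1.451, -0.121)
t=17.400: state=(-1.423, -0.149)
largest grid value and its neighbours: w(7.420)=1.36869, w(7.440)=1.36870, w(7.460)=1.36868
parabola through these three points peaks at t≈7.438 with w≈1.36870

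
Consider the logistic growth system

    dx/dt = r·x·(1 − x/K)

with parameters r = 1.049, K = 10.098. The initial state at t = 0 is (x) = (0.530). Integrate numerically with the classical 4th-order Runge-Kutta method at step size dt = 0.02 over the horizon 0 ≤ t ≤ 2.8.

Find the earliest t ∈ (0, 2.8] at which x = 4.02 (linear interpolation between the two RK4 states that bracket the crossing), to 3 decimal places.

t = 2.364

t=0.000: state=(0.530)
step 1 (dt=0.02): k1=(0.527), k2=(0.532), k3=(0.532), k4=(0.537); state += dt/6·(k1+2k2+2k3+k4)
t=0.020: state=(0.541)
t=0.040: state=(0.551)
t=0.060: state=(0.563)
continuing one RK4 step at a time; state shown every 5 steps (Δt=0.1):
t=0.100: state=(0.585)
t=0.200: state=(0.646)
t=0.300: state=(0.712)
t=0.400: state=(0.785)
t=0.500: state=(0.864)
t=0.600: state=(0.951)
t=0.700: state=(1.045)
t=0.800: state=(1.148)
t=0.900: state=(1.259)
t=1.000: state=(1.379)
t=1.100: state=(1.509)
t=1.200: state=(1.648)
t=1.300: state=(1.798)
t=1.400: state=(1.958)
t=1.500: state=(2.129)
t=1.600: state=(2.311)
t=1.700: state=(2.503)
t=1.800: state=(2.706)
t=1.900: state=(2.918)
t=2.000: state=(3.141)
t=2.100: state=(3.372)
t=2.200: state=(3.612)
t=2.300: state=(3.859)
t=2.360: state=(4.010)
next step: t=2.380: state=(4.061) — x has crossed 4.02
linear interpolation between t=2.360 (4.00968) and t=2.380 (4.06050) → t≈2.364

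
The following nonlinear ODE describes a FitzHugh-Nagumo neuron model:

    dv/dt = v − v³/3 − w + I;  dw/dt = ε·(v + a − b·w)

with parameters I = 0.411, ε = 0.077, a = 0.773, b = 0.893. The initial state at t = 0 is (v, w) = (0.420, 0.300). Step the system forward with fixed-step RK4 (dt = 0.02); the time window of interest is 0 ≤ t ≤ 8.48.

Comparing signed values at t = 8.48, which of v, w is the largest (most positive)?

t=0.000: state=(0.420, 0.300)
step 1 (dt=0.02): k1=(0.506, 0.071), k2=(0.510, 0.072), k3=(0.510, 0.072), k4=(0.513, 0.072); state += dt/6·(k1+2k2+2k3+k4)
t=0.020: state=(0.430, 0.301)
t=0.040: state=(0.441, 0.303)
t=0.060: state=(0.451, 0.304)
continuing one RK4 step at a time; state shown every 25 steps (Δt=0.5):
t=0.500: state=(0.715, 0.340)
t=1.000: state=(1.060, 0.392)
t=1.500: state=(1.358, 0.454)
t=2.000: state=(1.532, 0.523)
t=2.500: state=(1.597, 0.594)
t=3.000: state=(1.603, 0.664)
t=3.500: state=(1.582, 0.731)
t=4.000: state=(1.549, 0.795)
t=4.500: state=(1.510, 0.855)
t=5.000: state=(1.468, 0.912)
t=5.500: state=(1.423, 0.965)
t=6.000: state=(1.376, 1.014)
t=6.500: state=(1.327, 1.061)
t=7.000: state=(1.275, 1.103)
t=7.500: state=(1.219, 1.142)
t=8.000: state=(1.158, 1.178)
t=8.480: state=(1.094, 1.209)
compare at T: v=1.094, w=1.209

largest component: w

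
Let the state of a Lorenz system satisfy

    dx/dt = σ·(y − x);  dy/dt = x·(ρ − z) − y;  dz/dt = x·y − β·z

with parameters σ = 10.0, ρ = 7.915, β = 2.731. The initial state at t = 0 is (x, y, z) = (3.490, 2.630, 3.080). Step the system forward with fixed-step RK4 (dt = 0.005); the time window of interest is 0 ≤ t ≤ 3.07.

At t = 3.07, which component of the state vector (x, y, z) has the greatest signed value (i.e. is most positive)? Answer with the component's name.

t=0.000: state=(3.490, 2.630, 3.080)
step 1 (dt=0.005): k1=(-8.600, 14.244, 0.767), k2=(-8.029, 14.098, 0.829), k3=(-8.047, 14.105, 0.831), k4=(-7.492, 13.965, 0.893); state += dt/6·(k1+2k2+2k3+k4)
t=0.005: state=(3.450, 2.701, 3.084)
t=0.010: state=(3.415, 2.770, 3.089)
t=0.015: state=(3.385, 2.838, 3.094)
continuing one RK4 step at a time; state shown every 20 steps (Δt=0.1):
t=0.100: state=(3.422, 3.892, 3.312)
t=0.200: state=(4.149, 5.052, 4.011)
t=0.300: state=(5.093, 6.008, 5.328)
t=0.400: state=(5.833, 6.324, 7.071)
t=0.500: state=(5.971, 5.739, 8.558)
t=0.600: state=(5.427, 4.640, 9.115)
t=0.700: state=(4.560, 3.689, 8.734)
t=0.800: state=(3.797, 3.173, 7.875)
t=0.900: state=(3.338, 3.043, 6.944)
t=1.000: state=(3.190, 3.180, 6.161)
t=1.100: state=(3.295, 3.506, 5.631)
t=1.200: state=(3.592, 3.964, 5.410)
t=1.300: state=(4.017, 4.481, 5.529)
t=1.400: state=(4.485, 4.937, 5.974)
t=1.500: state=(4.877, 5.186, 6.641)
t=1.600: state=(5.068, 5.128, 7.320)
t=1.700: state=(4.997, 4.803, 7.770)
t=1.800: state=(4.718, 4.377, 7.864)
t=1.900: state=(4.365, 4.022, 7.644)
t=2.000: state=(4.066, 3.823, 7.252)
t=2.100: state=(3.892, 3.790, 6.835)
t=2.200: state=(3.860, 3.893, 6.498)
t=2.300: state=(3.950, 4.090, 6.306)
t=2.400: state=(4.125, 4.327, 6.287)
t=2.500: state=(4.336, 4.546, 6.433)
t=2.600: state=(4.526, 4.686, 6.693)
t=2.700: state=(4.641, 4.708, 6.986)
t=2.800: state=(4.654, 4.615, 7.219)
t=2.900: state=(4.572, 4.453, 7.326)
t=3.000: state=(4.433, 4.284, 7.294)
t=3.070: state=(4.331, 4.190, 7.206)
compare at T: x=4.331, y=4.190, z=7.206

largest component: z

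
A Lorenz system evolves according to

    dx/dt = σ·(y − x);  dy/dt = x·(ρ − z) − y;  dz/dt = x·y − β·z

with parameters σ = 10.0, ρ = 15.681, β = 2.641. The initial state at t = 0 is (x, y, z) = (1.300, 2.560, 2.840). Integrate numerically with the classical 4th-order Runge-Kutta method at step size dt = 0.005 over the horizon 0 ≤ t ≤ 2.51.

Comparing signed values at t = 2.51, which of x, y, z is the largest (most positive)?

largest component: y

t=0.000: state=(1.300, 2.560, 2.840)
step 1 (dt=0.005): k1=(12.600, 14.133, -4.172), k2=(12.638, 14.516, -4.017), k3=(12.647, 14.516, -4.017), k4=(12.693, 14.900, -3.859); state += dt/6·(k1+2k2+2k3+k4)
t=0.005: state=(1.363, 2.633, 2.820)
t=0.010: state=(1.427, 2.709, 2.801)
t=0.015: state=(1.491, 2.789, 2.785)
continuing one RK4 step at a time; state shown every 20 steps (Δt=0.1):
t=0.100: state=(2.829, 4.797, 2.848)
t=0.200: state=(5.512, 8.995, 4.728)
t=0.300: state=(9.562, 13.671, 11.509)
t=0.400: state=(11.723, 10.884, 21.656)
t=0.500: state=(8.021, 2.687, 22.561)
t=0.600: state=(3.361, -0.107, 17.799)
t=0.700: state=(1.108, -0.152, 13.633)
t=0.800: state=(0.401, 0.083, 10.466)
t=0.900: state=(0.267, 0.263, 8.041)
t=1.000: state=(0.339, 0.478, 6.184)
t=1.100: state=(0.554, 0.859, 4.775)
t=1.200: state=(0.993, 1.601, 3.749)
t=1.300: state=(1.867, 3.073, 3.170)
t=1.400: state=(3.583, 5.914, 3.504)
t=1.500: state=(6.690, 10.554, 6.461)
t=1.600: state=(10.620, 13.783, 14.882)
t=1.700: state=(10.990, 8.141, 22.943)
t=1.800: state=(6.428, 1.447, 21.068)
t=1.900: state=(2.563, -0.035, 16.363)
t=2.000: state=(0.959, 0.124, 12.565)
t=2.100: state=(0.536, 0.407, 9.664)
t=2.200: state=(0.567, 0.730, 7.447)
t=2.300: state=(0.849, 1.263, 5.780)
t=2.400: state=(1.447, 2.271, 4.615)
t=2.500: state=(2.615, 4.203, 4.117)
t=2.510: state=(2.779, 4.471, 4.125)
compare at T: x=2.779, y=4.471, z=4.125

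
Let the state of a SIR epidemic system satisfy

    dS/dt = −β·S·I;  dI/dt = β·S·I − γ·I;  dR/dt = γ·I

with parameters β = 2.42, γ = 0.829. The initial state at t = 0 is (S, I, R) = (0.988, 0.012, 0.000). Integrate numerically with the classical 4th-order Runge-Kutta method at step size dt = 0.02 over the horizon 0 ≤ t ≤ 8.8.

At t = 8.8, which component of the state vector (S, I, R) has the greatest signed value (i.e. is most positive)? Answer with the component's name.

largest component: R

t=0.000: state=(0.988, 0.012, 0.000)
step 1 (dt=0.02): k1=(-0.029, 0.019, 0.010), k2=(-0.029, 0.019, 0.010), k3=(-0.029, 0.019, 0.010), k4=(-0.030, 0.019, 0.010); state += dt/6·(k1+2k2+2k3+k4)
t=0.020: state=(0.987, 0.012, 0.000)
t=0.040: state=(0.987, 0.013, 0.000)
t=0.060: state=(0.986, 0.013, 0.001)
continuing one RK4 step at a time; state shown every 25 steps (Δt=0.5):
t=0.500: state=(0.967, 0.026, 0.008)
t=1.000: state=(0.923, 0.054, 0.023)
t=1.500: state=(0.841, 0.104, 0.055)
t=2.000: state=(0.711, 0.176, 0.113)
t=2.500: state=(0.548, 0.250, 0.202)
t=3.000: state=(0.394, 0.291, 0.315)
t=3.500: state=(0.276, 0.287, 0.437)
t=4.000: state=(0.199, 0.252, 0.549)
t=4.500: state=(0.151, 0.205, 0.644)
t=5.000: state=(0.121, 0.160, 0.719)
t=5.500: state=(0.102, 0.121, 0.777)
t=6.000: state=(0.090, 0.089, 0.820)
t=6.500: state=(0.082, 0.066, 0.852)
t=7.000: state=(0.077, 0.048, 0.876)
t=7.500: state=(0.073, 0.034, 0.893)
t=8.000: state=(0.070, 0.025, 0.905)
t=8.500: state=(0.069, 0.018, 0.914)
t=8.800: state=(0.068, 0.015, 0.918)
compare at T: S=0.068, I=0.015, R=0.918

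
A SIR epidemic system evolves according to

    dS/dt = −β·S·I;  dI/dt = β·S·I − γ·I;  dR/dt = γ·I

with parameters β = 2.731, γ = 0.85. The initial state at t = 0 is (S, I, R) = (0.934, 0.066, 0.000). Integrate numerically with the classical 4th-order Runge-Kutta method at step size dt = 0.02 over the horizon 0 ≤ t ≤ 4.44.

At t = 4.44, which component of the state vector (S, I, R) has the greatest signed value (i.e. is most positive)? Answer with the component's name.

largest component: R

t=0.000: state=(0.934, 0.066, 0.000)
step 1 (dt=0.02): k1=(-0.168, 0.112, 0.056), k2=(-0.171, 0.114, 0.057), k3=(-0.171, 0.114, 0.057), k4=(-0.174, 0.115, 0.058); state += dt/6·(k1+2k2+2k3+k4)
t=0.020: state=(0.931, 0.068, 0.001)
t=0.040: state=(0.927, 0.071, 0.002)
t=0.060: state=(0.923, 0.073, 0.004)
continuing one RK4 step at a time; state shown every 10 steps (Δt=0.2):
t=0.200: state=(0.895, 0.092, 0.013)
t=0.400: state=(0.844, 0.125, 0.032)
t=0.600: state=(0.780, 0.164, 0.056)
t=0.800: state=(0.705, 0.207, 0.088)
t=1.000: state=(0.622, 0.252, 0.127)
t=1.200: state=(0.536, 0.291, 0.173)
t=1.400: state=(0.453, 0.322, 0.225)
t=1.600: state=(0.378, 0.340, 0.282)
t=1.800: state=(0.313, 0.347, 0.340)
t=2.000: state=(0.259, 0.342, 0.399)
t=2.200: state=(0.216, 0.328, 0.456)
t=2.400: state=(0.181, 0.309, 0.510)
t=2.600: state=(0.154, 0.285, 0.561)
t=2.800: state=(0.133, 0.260, 0.607)
t=3.000: state=(0.116, 0.235, 0.649)
t=3.200: state=(0.103, 0.210, 0.687)
t=3.400: state=(0.092, 0.187, 0.721)
t=3.600: state=(0.084, 0.166, 0.751)
t=3.800: state=(0.077, 0.146, 0.777)
t=4.000: state=(0.071, 0.128, 0.800)
t=4.200: state=(0.067, 0.112, 0.821)
t=4.400: state=(0.063, 0.098, 0.839)
t=4.440: state=(0.062, 0.096, 0.842)
compare at T: S=0.062, I=0.096, R=0.842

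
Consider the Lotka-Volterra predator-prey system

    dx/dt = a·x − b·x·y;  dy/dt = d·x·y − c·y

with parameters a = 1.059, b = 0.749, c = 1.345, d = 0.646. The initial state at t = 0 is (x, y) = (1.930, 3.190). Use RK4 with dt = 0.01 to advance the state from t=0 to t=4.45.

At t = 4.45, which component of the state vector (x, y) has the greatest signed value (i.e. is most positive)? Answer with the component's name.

t=0.000: state=(1.930, 3.190)
step 1 (dt=0.01): k1=(-2.567, -0.313), k2=(-2.548, -0.340), k3=(-2.548, -0.339), k4=(-2.529, -0.365); state += dt/6·(k1+2k2+2k3+k4)
t=0.010: state=(1.905, 3.187)
t=0.020: state=(1.879, 3.183)
t=0.030: state=(1.855, 3.178)
continuing one RK4 step at a time; state shown every 20 steps (Δt=0.2):
t=0.200: state=(1.493, 3.036)
t=0.400: state=(1.195, 2.756)
t=0.600: state=(1.001, 2.425)
t=0.800: state=(0.883, 2.091)
t=1.000: state=(0.816, 1.783)
t=1.200: state=(0.789, 1.510)
t=1.400: state=(0.792, 1.278)
t=1.600: state=(0.820, 1.083)
t=1.800: state=(0.872, 0.923)
t=2.000: state=(0.948, 0.793)
t=2.200: state=(1.049, 0.690)
t=2.400: state=(1.177, 0.608)
t=2.600: state=(1.334, 0.546)
t=2.800: state=(1.525, 0.502)
t=3.000: state=(1.752, 0.474)
t=3.200: state=(2.019, 0.462)
t=3.400: state=(2.329, 0.467)
t=3.600: state=(2.679, 0.493)
t=3.800: state=(3.064, 0.546)
t=4.000: state=(3.468, 0.636)
t=4.200: state=(3.858, 0.781)
t=4.400: state=(4.176, 1.004)
t=4.450: state=(4.236, 1.075)
compare at T: x=4.236, y=1.075

largest component: x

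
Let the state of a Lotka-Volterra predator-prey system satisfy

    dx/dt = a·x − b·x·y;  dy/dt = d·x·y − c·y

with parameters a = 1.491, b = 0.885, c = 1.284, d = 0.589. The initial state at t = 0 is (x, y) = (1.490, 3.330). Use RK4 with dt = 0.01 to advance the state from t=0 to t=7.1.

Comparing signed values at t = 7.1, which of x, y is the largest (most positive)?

largest component: x

t=0.000: state=(1.490, 3.330)
step 1 (dt=0.01): k1=(-2.170, -1.353), k2=(-2.145, -1.372), k3=(-2.145, -1.371), k4=(-2.120, -1.390); state += dt/6·(k1+2k2+2k3+k4)
t=0.010: state=(1.469, 3.316)
t=0.020: state=(1.448, 3.302)
t=0.030: state=(1.427, 3.288)
continuing one RK4 step at a time; state shown every 25 steps (Δt=0.25):
t=0.250: state=(1.082, 2.910)
t=0.500: state=(0.870, 2.433)
t=0.750: state=(0.775, 1.990)
t=1.000: state=(0.756, 1.615)
t=1.250: state=(0.795, 1.312)
t=1.500: state=(0.887, 1.077)
t=1.750: state=(1.036, 0.899)
t=2.000: state=(1.251, 0.771)
t=2.250: state=(1.547, 0.687)
t=2.500: state=(1.940, 0.643)
t=2.750: state=(2.445, 0.643)
t=3.000: state=(3.064, 0.699)
t=3.250: state=(3.759, 0.838)
t=3.500: state=(4.412, 1.111)
t=3.750: state=(4.770, 1.594)
t=4.000: state=(4.511, 2.311)
t=4.250: state=(3.603, 3.065)
t=4.500: state=(2.512, 3.483)
t=4.750: state=(1.685, 3.427)
t=5.000: state=(1.189, 3.061)
t=5.250: state=(0.923, 2.589)
t=5.500: state=(0.796, 2.129)
t=5.750: state=(0.755, 1.729)
t=6.000: state=(0.776, 1.403)
t=6.250: state=(0.851, 1.147)
t=6.500: state=(0.981, 0.951)
t=6.750: state=(1.173, 0.808)
t=7.000: state=(1.440, 0.710)
t=7.100: state=(1.572, 0.682)
compare at T: x=1.572, y=0.682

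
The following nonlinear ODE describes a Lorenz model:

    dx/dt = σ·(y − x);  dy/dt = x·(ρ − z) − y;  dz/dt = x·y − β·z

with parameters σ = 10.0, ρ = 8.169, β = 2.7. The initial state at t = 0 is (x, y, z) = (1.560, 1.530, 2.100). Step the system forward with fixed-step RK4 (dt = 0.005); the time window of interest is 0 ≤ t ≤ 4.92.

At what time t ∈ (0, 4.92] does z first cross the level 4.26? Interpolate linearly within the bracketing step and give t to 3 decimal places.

t = 0.406

t=0.000: state=(1.560, 1.530, 2.100)
step 1 (dt=0.005): k1=(-0.300, 7.938, -3.283), k2=(-0.094, 7.926, -3.231), k3=(-0.099, 7.929, -3.231), k4=(0.101, 7.920, -3.179); state += dt/6·(k1+2k2+2k3+k4)
t=0.005: state=(1.560, 1.570, 2.084)
t=0.010: state=(1.561, 1.609, 2.068)
t=0.015: state=(1.564, 1.649, 2.053)
continuing one RK4 step at a time; state shown every 40 steps (Δt=0.2):
t=0.200: state=(2.546, 3.429, 2.000)
t=0.400: state=(4.920, 6.300, 4.133)
t=0.405: state=(4.989, 6.367, 4.234)
next step: t=0.410: state=(5.058, 6.432, 4.336) — z has crossed 4.26
linear interpolation between t=0.405 (4.23355) and t=0.410 (4.33644) → t≈0.406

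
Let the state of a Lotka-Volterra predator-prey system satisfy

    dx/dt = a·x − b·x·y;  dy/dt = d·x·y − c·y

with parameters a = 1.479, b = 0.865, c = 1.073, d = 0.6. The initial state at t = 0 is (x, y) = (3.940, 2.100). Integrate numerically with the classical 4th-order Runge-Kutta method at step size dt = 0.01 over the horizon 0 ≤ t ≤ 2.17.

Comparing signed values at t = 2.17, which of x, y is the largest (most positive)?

largest component: y

t=0.000: state=(3.940, 2.100)
step 1 (dt=0.01): k1=(-1.330, 2.711), k2=(-1.374, 2.720), k3=(-1.374, 2.720), k4=(-1.417, 2.729); state += dt/6·(k1+2k2+2k3+k4)
t=0.010: state=(3.926, 2.127)
t=0.020: state=(3.912, 2.155)
t=0.030: state=(3.896, 2.182)
continuing one RK4 step at a time; state shown every 10 steps (Δt=0.1):
t=0.100: state=(3.764, 2.378)
t=0.200: state=(3.510, 2.658)
t=0.300: state=(3.196, 2.920)
t=0.400: state=(2.850, 3.145)
t=0.500: state=(2.498, 3.316)
t=0.600: state=(2.162, 3.425)
t=0.700: state=(1.860, 3.471)
t=0.800: state=(1.597, 3.458)
t=0.900: state=(1.376, 3.395)
t=1.000: state=(1.195, 3.293)
t=1.100: state=(1.047, 3.164)
t=1.200: state=(0.929, 3.015)
t=1.300: state=(0.836, 2.855)
t=1.400: state=(0.763, 2.690)
t=1.500: state=(0.706, 2.525)
t=1.600: state=(0.662, 2.363)
t=1.700: state=(0.630, 2.207)
t=1.800: state=(0.607, 2.057)
t=1.900: state=(0.593, 1.915)
t=2.000: state=(0.586, 1.782)
t=2.100: state=(0.586, 1.658)
t=2.170: state=(0.589, 1.577)
compare at T: x=0.589, y=1.577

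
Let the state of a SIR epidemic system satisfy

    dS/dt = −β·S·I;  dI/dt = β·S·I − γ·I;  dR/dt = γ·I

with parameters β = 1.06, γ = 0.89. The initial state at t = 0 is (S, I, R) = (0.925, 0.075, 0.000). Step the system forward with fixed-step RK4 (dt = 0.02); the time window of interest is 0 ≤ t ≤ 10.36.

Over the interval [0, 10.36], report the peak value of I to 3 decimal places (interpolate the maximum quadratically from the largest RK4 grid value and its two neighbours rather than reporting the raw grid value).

t=0.000: state=(0.925, 0.075, 0.000)
step 1 (dt=0.02): k1=(-0.074, 0.007, 0.067), k2=(-0.074, 0.007, 0.067), k3=(-0.074, 0.007, 0.067), k4=(-0.074, 0.007, 0.067); state += dt/6·(k1+2k2+2k3+k4)
t=0.020: state=(0.924, 0.075, 0.001)
t=0.040: state=(0.922, 0.075, 0.003)
t=0.060: state=(0.921, 0.075, 0.004)
continuing one RK4 step at a time; state shown every 25 steps (Δt=0.5):
t=0.500: state=(0.888, 0.078, 0.034)
t=1.000: state=(0.852, 0.079, 0.069)
t=1.500: state=(0.817, 0.079, 0.104)
t=2.000: state=(0.784, 0.077, 0.139)
t=2.500: state=(0.753, 0.074, 0.173)
t=3.000: state=(0.725, 0.070, 0.205)
t=3.500: state=(0.699, 0.066, 0.235)
t=4.000: state=(0.676, 0.061, 0.263)
t=4.500: state=(0.656, 0.055, 0.289)
t=5.000: state=(0.637, 0.050, 0.313)
t=5.500: state=(0.622, 0.045, 0.334)
t=6.000: state=(0.608, 0.040, 0.352)
t=6.500: state=(0.596, 0.035, 0.369)
t=7.000: state=(0.586, 0.031, 0.384)
t=7.500: state=(0.577, 0.027, 0.396)
t=8.000: state=(0.569, 0.023, 0.407)
t=8.500: state=(0.563, 0.020, 0.417)
t=9.000: state=(0.557, 0.017, 0.425)
t=9.500: state=(0.553, 0.015, 0.432)
t=10.000: state=(0.549, 0.013, 0.439)
t=10.360: state=(0.546, 0.011, 0.442)
largest grid value and its neighbours: I(1.160)=0.07907, I(1.180)=0.07907, I(1.200)=0.07907
parabola through these three points peaks at t≈1.176 with I≈0.07907

max I = 0.079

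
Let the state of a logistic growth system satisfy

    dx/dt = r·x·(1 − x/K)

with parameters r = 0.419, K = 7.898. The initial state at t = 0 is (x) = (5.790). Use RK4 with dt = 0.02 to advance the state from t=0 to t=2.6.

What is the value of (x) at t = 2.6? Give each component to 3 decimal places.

(x) = (7.036)

t=0.000: state=(5.790)
step 1 (dt=0.02): k1=(0.648), k2=(0.646), k3=(0.646), k4=(0.645); state += dt/6·(k1+2k2+2k3+k4)
t=0.020: state=(5.803)
t=0.040: state=(5.816)
t=0.060: state=(5.829)
continuing one RK4 step at a time; state shown every 5 steps (Δt=0.1):
t=0.100: state=(5.854)
t=0.200: state=(5.917)
t=0.300: state=(5.978)
t=0.400: state=(6.039)
t=0.500: state=(6.098)
t=0.600: state=(6.155)
t=0.700: state=(6.211)
t=0.800: state=(6.266)
t=0.900: state=(6.320)
t=1.000: state=(6.372)
t=1.100: state=(6.423)
t=1.200: state=(6.473)
t=1.300: state=(6.521)
t=1.400: state=(6.568)
t=1.500: state=(6.614)
t=1.600: state=(6.658)
t=1.700: state=(6.701)
t=1.800: state=(6.743)
t=1.900: state=(6.784)
t=2.000: state=(6.823)
t=2.100: state=(6.862)
t=2.200: state=(6.899)
t=2.300: state=(6.935)
t=2.400: state=(6.970)
t=2.500: state=(7.003)
t=2.600: state=(7.036)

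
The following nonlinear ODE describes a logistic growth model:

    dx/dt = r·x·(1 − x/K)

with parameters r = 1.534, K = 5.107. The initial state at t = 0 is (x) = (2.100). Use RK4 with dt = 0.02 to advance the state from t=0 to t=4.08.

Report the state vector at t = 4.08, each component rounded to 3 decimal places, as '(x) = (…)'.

t=0.000: state=(2.100)
step 1 (dt=0.02): k1=(1.897), k2=(1.902), k3=(1.902), k4=(1.907); state += dt/6·(k1+2k2+2k3+k4)
t=0.020: state=(2.138)
t=0.040: state=(2.176)
t=0.060: state=(2.215)
continuing one RK4 step at a time; state shown every 10 steps (Δt=0.2):
t=0.200: state=(2.487)
t=0.400: state=(2.877)
t=0.600: state=(3.252)
t=0.800: state=(3.597)
t=1.000: state=(3.902)
t=1.200: state=(4.161)
t=1.400: state=(4.375)
t=1.600: state=(4.548)
t=1.800: state=(4.683)
t=2.000: state=(4.788)
t=2.200: state=(4.868)
t=2.400: state=(4.929)
t=2.600: state=(4.975)
t=2.800: state=(5.009)
t=3.000: state=(5.035)
t=3.200: state=(5.054)
t=3.400: state=(5.068)
t=3.600: state=(5.078)
t=3.800: state=(5.086)
t=4.000: state=(5.091)
t=4.080: state=(5.093)

(x) = (5.093)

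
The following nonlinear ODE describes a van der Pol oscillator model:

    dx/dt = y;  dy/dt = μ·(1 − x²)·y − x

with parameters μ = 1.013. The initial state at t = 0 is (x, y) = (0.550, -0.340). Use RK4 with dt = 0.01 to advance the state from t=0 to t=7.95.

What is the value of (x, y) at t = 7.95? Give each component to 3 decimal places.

t=0.000: state=(0.550, -0.340)
step 1 (dt=0.01): k1=(-0.340, -0.790), k2=(-0.344, -0.792), k3=(-0.344, -0.792), k4=(-0.348, -0.794); state += dt/6·(k1+2k2+2k3+k4)
t=0.010: state=(0.547, -0.348)
t=0.020: state=(0.543, -0.356)
t=0.030: state=(0.539, -0.364)
continuing one RK4 step at a time; state shown every 50 steps (Δt=0.5):
t=0.500: state=(0.273, -0.786)
t=1.000: state=(-0.254, -1.324)
t=1.500: state=(-0.986, -1.440)
t=2.000: state=(-1.498, -0.506)
t=2.500: state=(-1.526, 0.304)
t=3.000: state=(-1.256, 0.751)
t=3.500: state=(-0.767, 1.246)
t=4.000: state=(0.057, 2.123)
t=4.500: state=(1.275, 2.331)
t=5.000: state=(1.947, 0.370)
t=5.500: state=(1.885, -0.435)
t=6.000: state=(1.593, -0.710)
t=6.500: state=(1.169, -1.011)
t=7.000: state=(0.534, -1.604)
t=7.500: state=(-0.516, -2.596)
t=7.950: state=(-1.624, -1.824)

(x, y) = (-1.624, -1.824)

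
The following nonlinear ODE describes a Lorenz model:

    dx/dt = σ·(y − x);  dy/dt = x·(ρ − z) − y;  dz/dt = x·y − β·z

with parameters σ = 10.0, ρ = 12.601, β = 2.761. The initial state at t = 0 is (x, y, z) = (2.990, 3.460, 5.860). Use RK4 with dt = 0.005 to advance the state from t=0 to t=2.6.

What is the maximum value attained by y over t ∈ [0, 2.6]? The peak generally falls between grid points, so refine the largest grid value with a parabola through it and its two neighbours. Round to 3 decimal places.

max y = 9.416

t=0.000: state=(2.990, 3.460, 5.860)
step 1 (dt=0.005): k1=(4.700, 16.696, -5.834), k2=(5.000, 16.777, -5.628), k3=(4.994, 16.780, -5.626), k4=(5.289, 16.865, -5.417); state += dt/6·(k1+2k2+2k3+k4)
t=0.005: state=(3.015, 3.544, 5.832)
t=0.010: state=(3.043, 3.629, 5.806)
t=0.015: state=(3.074, 3.714, 5.782)
continuing one RK4 step at a time; state shown every 20 steps (Δt=0.1):
t=0.100: state=(3.959, 5.360, 5.778)
t=0.200: state=(5.692, 7.688, 7.175)
t=0.300: state=(7.660, 9.358, 10.599)
t=0.400: state=(8.524, 8.333, 14.608)
t=0.500: state=(7.297, 5.288, 15.865)
t=0.600: state=(5.175, 3.224, 14.262)
t=0.700: state=(3.689, 2.699, 11.902)
t=0.800: state=(3.145, 3.001, 9.848)
t=0.900: state=(3.321, 3.791, 8.414)
t=1.000: state=(4.049, 5.024, 7.797)
t=1.100: state=(5.233, 6.589, 8.291)
t=1.200: state=(6.616, 7.911, 10.129)
t=1.300: state=(7.530, 7.920, 12.738)
t=1.400: state=(7.258, 6.367, 14.381)
t=1.500: state=(6.025, 4.633, 14.073)
t=1.600: state=(4.782, 3.784, 12.602)
t=1.700: state=(4.110, 3.765, 10.984)
t=1.800: state=(4.061, 4.287, 9.745)
t=1.900: state=(4.518, 5.184, 9.159)
t=2.000: state=(5.337, 6.270, 9.430)
t=2.100: state=(6.270, 7.126, 10.606)
t=2.200: state=(6.882, 7.174, 12.245)
t=2.300: state=(6.779, 6.296, 13.370)
t=2.400: state=(6.050, 5.173, 13.349)
t=2.500: state=(5.214, 4.491, 12.465)
t=2.600: state=(4.693, 4.391, 11.342)
largest grid value and its neighbours: y(0.315)=9.41360, y(0.320)=9.41608, y(0.325)=9.41033
parabola through these three points peaks at t≈0.319 with y≈9.41624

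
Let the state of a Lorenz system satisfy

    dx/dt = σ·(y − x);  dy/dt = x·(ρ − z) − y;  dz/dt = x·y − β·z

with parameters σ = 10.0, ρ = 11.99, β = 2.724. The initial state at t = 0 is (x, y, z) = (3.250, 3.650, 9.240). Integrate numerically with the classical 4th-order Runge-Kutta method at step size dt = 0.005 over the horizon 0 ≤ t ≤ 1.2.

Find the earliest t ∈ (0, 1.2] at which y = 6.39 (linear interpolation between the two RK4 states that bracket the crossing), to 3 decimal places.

t = 0.272

t=0.000: state=(3.250, 3.650, 9.240)
step 1 (dt=0.005): k1=(4.000, 5.287, -13.307), k2=(4.032, 5.410, -13.137), k3=(4.034, 5.409, -13.137), k4=(4.069, 5.531, -12.966); state += dt/6·(k1+2k2+2k3+k4)
t=0.005: state=(3.270, 3.677, 9.174)
t=0.010: state=(3.291, 3.705, 9.110)
t=0.015: state=(3.312, 3.735, 9.048)
continuing one RK4 step at a time; state shown every 10 steps (Δt=0.05):
t=0.050: state=(3.472, 3.973, 8.661)
t=0.100: state=(3.758, 4.404, 8.266)
t=0.150: state=(4.121, 4.926, 8.072)
t=0.200: state=(4.561, 5.515, 8.105)
t=0.250: state=(5.068, 6.129, 8.386)
t=0.270: state=(5.282, 6.368, 8.571)
next step: t=0.275: state=(5.337, 6.426, 8.624) — y has crossed 6.39
linear interpolation between t=0.270 (6.36769) and t=0.275 (6.42577) → t≈0.272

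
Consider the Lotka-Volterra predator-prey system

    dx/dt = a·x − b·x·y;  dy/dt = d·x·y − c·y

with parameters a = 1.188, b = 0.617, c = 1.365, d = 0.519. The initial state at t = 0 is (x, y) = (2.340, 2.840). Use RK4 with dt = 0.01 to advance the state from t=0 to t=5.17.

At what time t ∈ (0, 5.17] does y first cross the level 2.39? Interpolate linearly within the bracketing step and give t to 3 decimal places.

t=0.000: state=(2.340, 2.840)
step 1 (dt=0.01): k1=(-1.320, -0.428), k2=(-1.314, -0.437), k3=(-1.314, -0.437), k4=(-1.307, -0.446); state += dt/6·(k1+2k2+2k3+k4)
t=0.010: state=(2.327, 2.836)
t=0.020: state=(2.314, 2.831)
t=0.030: state=(2.301, 2.826)
continuing one RK4 step at a time; state shown every 20 steps (Δt=0.2):
t=0.200: state=(2.104, 2.721)
t=0.400: state=(1.927, 2.552)
t=0.560: state=(1.825, 2.396)
next step: t=0.570: state=(1.820, 2.386) — y has crossed 2.39
linear interpolation between t=0.560 (2.39608) and t=0.570 (2.38606) → t≈0.566

t = 0.566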